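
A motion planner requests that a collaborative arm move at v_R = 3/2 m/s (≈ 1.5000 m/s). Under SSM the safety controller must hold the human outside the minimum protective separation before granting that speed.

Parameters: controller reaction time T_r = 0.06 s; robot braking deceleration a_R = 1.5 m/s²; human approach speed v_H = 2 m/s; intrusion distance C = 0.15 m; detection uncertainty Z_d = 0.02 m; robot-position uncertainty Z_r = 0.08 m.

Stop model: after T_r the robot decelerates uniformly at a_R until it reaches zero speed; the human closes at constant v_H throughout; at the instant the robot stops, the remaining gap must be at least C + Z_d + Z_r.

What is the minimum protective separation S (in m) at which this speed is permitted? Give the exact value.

braking lasts T_s = (3/2)/(3/2) = 1.0000 s
reaction-phase robot travel = 1.5000·0.0600 = 0.0900 m
robot under decel: 1.5000²/(2·1.5000) = 0.7500 m
person approaches 2.0000·(0.0600+1.0000) = 2.1200 m
residual clearance needed = 0.1500+0.0200+0.0800 = 0.2500 m
S_min ≈ 0.0900+0.7500+2.1200+0.2500  ⇒  S_min = 321/100 m

S_min = 321/100 m = 3.2100 m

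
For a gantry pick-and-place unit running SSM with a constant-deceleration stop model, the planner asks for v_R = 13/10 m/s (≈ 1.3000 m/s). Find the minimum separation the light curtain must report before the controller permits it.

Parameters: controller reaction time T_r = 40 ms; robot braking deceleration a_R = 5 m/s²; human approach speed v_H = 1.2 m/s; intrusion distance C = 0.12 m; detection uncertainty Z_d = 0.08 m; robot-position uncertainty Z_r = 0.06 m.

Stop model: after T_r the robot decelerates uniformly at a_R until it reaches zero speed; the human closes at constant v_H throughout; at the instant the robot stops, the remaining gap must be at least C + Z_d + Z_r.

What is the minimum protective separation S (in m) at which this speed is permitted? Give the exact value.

stop time T_s = (13/10)/5 = 0.2600 s
reaction-phase robot travel = 1.3000·0.0400 = 0.0520 m
braking distance = 1.3000²/(2·5.0000) = 0.1690 m
person approaches 1.2000·(0.0400+0.2600) = 0.3600 m
residual clearance needed = 0.1200+0.0800+0.0600 = 0.2600 m
S_min ≈ 0.0520+0.1690+0.3600+0.2600  ⇒  S_min = 841/1000 m

S_min = 841/1000 m = 0.8410 m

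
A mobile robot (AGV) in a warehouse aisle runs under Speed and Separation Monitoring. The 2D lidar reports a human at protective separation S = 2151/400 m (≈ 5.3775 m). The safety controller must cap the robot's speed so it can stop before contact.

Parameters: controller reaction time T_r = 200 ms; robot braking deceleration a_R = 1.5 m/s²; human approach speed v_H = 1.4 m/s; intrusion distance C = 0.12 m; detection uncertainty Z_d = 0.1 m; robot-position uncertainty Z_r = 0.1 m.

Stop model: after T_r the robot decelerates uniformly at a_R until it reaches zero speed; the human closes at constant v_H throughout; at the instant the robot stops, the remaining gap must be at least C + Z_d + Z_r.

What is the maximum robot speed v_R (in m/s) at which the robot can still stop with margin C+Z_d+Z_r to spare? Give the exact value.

quadratic (1/3)·v² + (17/15)·v + (-1911/400) = 0
  disc = (17/15)² − 4·(1/3)·(-1911/400) = 6889/900 ; √disc = 83/30
  v_R = (−(17/15) + 83/30) / (2·(1/3)) = 49/20 m/s
check:
stop time T_s = (49/20)/(3/2) = 1.6333 s
robot covers v_R·T_r = 2.4500·0.2000 = 0.4900 m before braking
braking distance = 2.4500²/(2·1.5000) = 2.0008 m
person approaches 1.4000·(0.2000+1.6333) = 2.5667 m
margins: 0.1200+0.1000+0.1000 = 0.3200 m
sum ≈ 0.4900+2.0008+2.5667+0.3200 ≈ 5.3775 m = S ✓

v_R_max = 49/20 m/s = 2.4500 m/s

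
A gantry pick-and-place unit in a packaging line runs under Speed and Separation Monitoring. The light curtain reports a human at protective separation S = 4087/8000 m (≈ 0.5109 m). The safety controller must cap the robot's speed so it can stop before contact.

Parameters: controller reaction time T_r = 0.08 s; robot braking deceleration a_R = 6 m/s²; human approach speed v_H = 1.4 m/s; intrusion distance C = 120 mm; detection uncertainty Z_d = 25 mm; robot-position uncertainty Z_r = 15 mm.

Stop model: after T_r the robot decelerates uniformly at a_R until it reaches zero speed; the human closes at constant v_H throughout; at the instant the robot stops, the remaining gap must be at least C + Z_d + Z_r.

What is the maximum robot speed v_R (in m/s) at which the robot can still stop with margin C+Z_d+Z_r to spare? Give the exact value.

at the boundary: (1/12)·v² + (47/150)·v + (-1911/8000) = 0
  disc = (47/150)² − 4·(1/12)·(-1911/8000) = 64009/360000 ; √disc = 253/600
  v_R = (−(47/150) + 253/600) / (2·(1/12)) = 13/20 m/s
check:
braking lasts T_s = (13/20)/6 = 0.1083 s
robot covers v_R·T_r = 0.6500·0.0800 = 0.0520 m before braking
robot covers 0.6500·0.1083 − ½·6.0000·0.1083² = 0.0352 m while stopping
person approaches 1.4000·(0.0800+0.1083) = 0.2637 m
C+Z_d+Z_r = 0.1200+0.0250+0.0150 = 0.1600 m
sum ≈ 0.0520+0.0352+0.2637+0.1600 ≈ 0.5109 m = S ✓

v_R_max = 13/20 m/s = 0.6500 m/s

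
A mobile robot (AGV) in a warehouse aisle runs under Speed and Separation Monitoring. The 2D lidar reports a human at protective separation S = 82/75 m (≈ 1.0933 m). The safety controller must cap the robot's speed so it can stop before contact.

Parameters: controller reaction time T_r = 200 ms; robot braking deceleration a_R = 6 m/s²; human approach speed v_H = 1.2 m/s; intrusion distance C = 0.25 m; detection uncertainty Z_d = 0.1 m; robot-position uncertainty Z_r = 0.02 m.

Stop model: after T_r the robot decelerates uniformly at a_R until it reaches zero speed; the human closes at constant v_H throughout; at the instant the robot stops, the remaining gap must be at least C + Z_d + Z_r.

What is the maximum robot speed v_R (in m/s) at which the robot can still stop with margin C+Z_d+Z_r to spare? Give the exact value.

v_R_max = 1 m/s = 1.0000 m/s

at the boundary: (1/12)·v² + (2/5)·v + (-29/60) = 0
  disc = (2/5)² − 4·(1/12)·(-29/60) = 289/900 ; √disc = 17/30
  v_R = (−(2/5) + 17/30) / (2·(1/12)) = 1 m/s
check:
braking lasts T_s = 1/6 = 0.1667 s
robot covers v_R·T_r = 1.0000·0.2000 = 0.2000 m before braking
robot covers 1.0000·0.1667 − ½·6.0000·0.1667² = 0.0833 m while stopping
person approaches 1.2000·(0.2000+0.1667) = 0.4400 m
residual clearance needed = 0.2500+0.1000+0.0200 = 0.3700 m
sum ≈ 0.2000+0.0833+0.4400+0.3700 ≈ 1.0933 m = S ✓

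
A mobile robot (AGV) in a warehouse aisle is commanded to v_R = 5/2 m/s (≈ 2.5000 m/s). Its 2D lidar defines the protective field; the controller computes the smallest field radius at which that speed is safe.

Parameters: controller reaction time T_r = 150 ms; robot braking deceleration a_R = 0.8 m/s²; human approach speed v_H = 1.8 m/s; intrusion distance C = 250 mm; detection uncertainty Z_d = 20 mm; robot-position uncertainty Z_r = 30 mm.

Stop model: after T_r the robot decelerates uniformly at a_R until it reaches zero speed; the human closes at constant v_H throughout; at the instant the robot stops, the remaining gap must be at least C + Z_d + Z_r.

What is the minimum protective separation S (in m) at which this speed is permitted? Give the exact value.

S_min = 8381/800 m = 10.4763 m

T_s = v_R/a_R = (5/2)/(4/5) = 3.1250 s
robot in T_r: 2.5000·0.1500 = 0.3750 m
braking distance = 2.5000²/(2·0.8000) = 3.9062 m
human over T_r+T_s: 1.8000·(0.1500+3.1250) = 5.8950 m
margins: 0.2500+0.0200+0.0300 = 0.3000 m
S_min ≈ 0.3750+3.9062+5.8950+0.3000  ⇒  S_min = 8381/800 m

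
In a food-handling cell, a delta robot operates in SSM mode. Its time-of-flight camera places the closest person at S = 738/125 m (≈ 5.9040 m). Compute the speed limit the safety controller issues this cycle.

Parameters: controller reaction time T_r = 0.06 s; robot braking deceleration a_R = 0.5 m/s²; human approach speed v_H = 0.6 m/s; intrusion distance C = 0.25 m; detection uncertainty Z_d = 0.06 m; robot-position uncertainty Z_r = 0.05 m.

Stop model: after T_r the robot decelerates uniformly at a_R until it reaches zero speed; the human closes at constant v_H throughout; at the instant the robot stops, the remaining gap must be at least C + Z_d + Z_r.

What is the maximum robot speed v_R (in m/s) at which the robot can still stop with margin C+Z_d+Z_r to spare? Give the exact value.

v_R_max = 9/5 m/s = 1.8000 m/s

at the boundary: (1)·v² + (63/50)·v + (-1377/250) = 0
  disc = (63/50)² − 4·(1)·(-1377/250) = 59049/2500 ; √disc = 243/50
  v_R = (−(63/50) + 243/50) / (2·(1)) = 9/5 m/s
check:
braking lasts T_s = (9/5)/(1/2) = 3.6000 s
robot in T_r: 1.8000·0.0600 = 0.1080 m
robot covers 1.8000·3.6000 − ½·0.5000·3.6000² = 3.2400 m while stopping
human closes 0.6000·3.6600 = 2.1960 m
margins: 0.2500+0.0600+0.0500 = 0.3600 m
sum ≈ 0.1080+3.2400+2.1960+0.3600 ≈ 5.9040 m = S ✓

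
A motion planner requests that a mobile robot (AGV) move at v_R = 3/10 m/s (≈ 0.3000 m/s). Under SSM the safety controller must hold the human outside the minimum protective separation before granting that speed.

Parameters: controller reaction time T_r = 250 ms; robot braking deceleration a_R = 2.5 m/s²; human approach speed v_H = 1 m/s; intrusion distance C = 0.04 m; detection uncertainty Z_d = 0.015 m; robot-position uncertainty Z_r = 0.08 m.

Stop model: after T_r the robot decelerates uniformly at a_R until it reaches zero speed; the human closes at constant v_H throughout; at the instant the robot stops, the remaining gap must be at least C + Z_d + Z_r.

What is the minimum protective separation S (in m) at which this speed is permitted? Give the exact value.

S_min = 299/500 m = 0.5980 m

braking lasts T_s = (3/10)/(5/2) = 0.1200 s
reaction-phase robot travel = 0.3000·0.2500 = 0.0750 m
robot covers 0.3000·0.1200 − ½·2.5000·0.1200² = 0.0180 m while stopping
person approaches 1.0000·(0.2500+0.1200) = 0.3700 m
margins: 0.0400+0.0150+0.0800 = 0.1350 m
S_min ≈ 0.0750+0.0180+0.3700+0.1350  ⇒  S_min = 299/500 m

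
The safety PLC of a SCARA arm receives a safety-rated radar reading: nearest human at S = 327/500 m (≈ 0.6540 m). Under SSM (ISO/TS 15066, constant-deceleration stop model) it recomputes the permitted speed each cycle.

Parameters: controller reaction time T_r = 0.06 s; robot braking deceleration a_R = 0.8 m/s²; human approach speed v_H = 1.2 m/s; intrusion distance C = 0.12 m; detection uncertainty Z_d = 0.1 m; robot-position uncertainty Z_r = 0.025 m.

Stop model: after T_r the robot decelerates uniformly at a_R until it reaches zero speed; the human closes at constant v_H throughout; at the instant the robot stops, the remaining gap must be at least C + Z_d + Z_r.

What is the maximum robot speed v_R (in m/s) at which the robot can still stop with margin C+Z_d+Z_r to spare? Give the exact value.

collect terms ⇒ (5/8)·v_R² + (39/25)·v_R + (-337/1000) = 0
  disc = (39/25)² − 4·(5/8)·(-337/1000) = 32761/10000 ; √disc = 181/100
  v_R = (−(39/25) + 181/100) / (2·(5/8)) = 1/5 m/s
check:
T_s = v_R/a_R = (1/5)/(4/5) = 0.2500 s
robot covers v_R·T_r = 0.2000·0.0600 = 0.0120 m before braking
braking distance = 0.2000²/(2·0.8000) = 0.0250 m
person approaches 1.2000·(0.0600+0.2500) = 0.3720 m
residual clearance needed = 0.1200+0.1000+0.0250 = 0.2450 m
sum ≈ 0.0120+0.0250+0.3720+0.2450 ≈ 0.6540 m = S ✓

v_R_max = 1/5 m/s = 0.2000 m/s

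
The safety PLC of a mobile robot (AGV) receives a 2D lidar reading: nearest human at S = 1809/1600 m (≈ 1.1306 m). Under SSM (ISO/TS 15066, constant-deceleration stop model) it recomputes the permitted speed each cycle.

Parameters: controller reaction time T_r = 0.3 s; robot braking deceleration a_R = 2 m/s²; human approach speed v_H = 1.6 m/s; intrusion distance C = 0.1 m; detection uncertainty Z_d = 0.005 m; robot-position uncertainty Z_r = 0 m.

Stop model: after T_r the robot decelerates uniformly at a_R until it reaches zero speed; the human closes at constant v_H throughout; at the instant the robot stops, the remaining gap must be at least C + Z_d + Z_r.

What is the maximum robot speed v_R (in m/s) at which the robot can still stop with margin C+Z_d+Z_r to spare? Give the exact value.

v_R_max = 9/20 m/s = 0.4500 m/s

collect terms ⇒ (1/4)·v_R² + (11/10)·v_R + (-873/1600) = 0
  disc = (11/10)² − 4·(1/4)·(-873/1600) = 2809/1600 ; √disc = 53/40
  v_R = (−(11/10) + 53/40) / (2·(1/4)) = 9/20 m/s
check:
T_s = v_R/a_R = (9/20)/2 = 0.2250 s
robot in T_r: 0.4500·0.3000 = 0.1350 m
robot under decel: 0.4500²/(2·2.0000) = 0.0506 m
human over T_r+T_s: 1.6000·(0.3000+0.2250) = 0.8400 m
margins: 0.1000+0.0050+0.0000 = 0.1050 m
sum ≈ 0.1350+0.0506+0.8400+0.1050 ≈ 1.1306 m = S ✓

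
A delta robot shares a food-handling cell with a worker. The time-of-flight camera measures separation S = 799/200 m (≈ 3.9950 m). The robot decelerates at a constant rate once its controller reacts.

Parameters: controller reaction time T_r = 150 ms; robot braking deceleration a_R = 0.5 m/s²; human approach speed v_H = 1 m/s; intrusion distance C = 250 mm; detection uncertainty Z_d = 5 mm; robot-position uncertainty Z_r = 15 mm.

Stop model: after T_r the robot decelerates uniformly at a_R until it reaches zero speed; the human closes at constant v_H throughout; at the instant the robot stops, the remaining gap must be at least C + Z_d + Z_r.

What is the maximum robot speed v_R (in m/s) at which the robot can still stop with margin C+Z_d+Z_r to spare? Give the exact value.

v_R_max = 11/10 m/s = 1.1000 m/s

quadratic (1)·v² + (43/20)·v + (-143/40) = 0
  disc = (43/20)² − 4·(1)·(-143/40) = 7569/400 ; √disc = 87/20
  v_R = (−(43/20) + 87/20) / (2·(1)) = 11/10 m/s
check:
stop time T_s = (11/10)/(1/2) = 2.2000 s
robot covers v_R·T_r = 1.1000·0.1500 = 0.1650 m before braking
robot under decel: 1.1000²/(2·0.5000) = 1.2100 m
human over T_r+T_s: 1.0000·(0.1500+2.2000) = 2.3500 m
margins: 0.2500+0.0050+0.0150 = 0.2700 m
sum ≈ 0.1650+1.2100+2.3500+0.2700 ≈ 3.9950 m = S ✓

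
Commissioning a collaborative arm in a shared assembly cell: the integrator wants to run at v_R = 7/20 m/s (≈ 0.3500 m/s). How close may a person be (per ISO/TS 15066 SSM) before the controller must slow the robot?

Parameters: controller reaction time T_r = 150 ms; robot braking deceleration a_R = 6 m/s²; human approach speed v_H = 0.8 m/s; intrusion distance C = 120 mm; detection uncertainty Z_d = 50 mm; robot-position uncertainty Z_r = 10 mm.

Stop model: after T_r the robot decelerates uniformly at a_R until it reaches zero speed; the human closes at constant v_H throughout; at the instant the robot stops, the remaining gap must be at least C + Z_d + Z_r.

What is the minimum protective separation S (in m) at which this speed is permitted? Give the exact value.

T_s = v_R/a_R = (7/20)/6 = 0.0583 s
reaction-phase robot travel = 0.3500·0.1500 = 0.0525 m
braking distance = 0.3500²/(2·6.0000) = 0.0102 m
human closes 0.8000·0.2083 = 0.1667 m
C+Z_d+Z_r = 0.1200+0.0500+0.0100 = 0.1800 m
S_min ≈ 0.0525+0.0102+0.1667+0.1800  ⇒  S_min = 131/320 m

S_min = 131/320 m = 0.4094 m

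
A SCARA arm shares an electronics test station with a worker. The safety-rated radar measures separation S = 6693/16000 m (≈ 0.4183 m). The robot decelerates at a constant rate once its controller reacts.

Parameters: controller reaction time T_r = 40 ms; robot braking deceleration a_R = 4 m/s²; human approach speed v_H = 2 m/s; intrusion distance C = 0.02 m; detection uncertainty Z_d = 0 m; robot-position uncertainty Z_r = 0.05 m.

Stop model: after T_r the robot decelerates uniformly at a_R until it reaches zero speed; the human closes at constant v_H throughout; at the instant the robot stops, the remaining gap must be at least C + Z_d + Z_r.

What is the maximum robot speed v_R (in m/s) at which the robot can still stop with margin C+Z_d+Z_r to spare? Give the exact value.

at the boundary: (1/8)·v² + (27/50)·v + (-4293/16000) = 0
  disc = (27/50)² − 4·(1/8)·(-4293/16000) = 68121/160000 ; √disc = 261/400
  v_R = (−(27/50) + 261/400) / (2·(1/8)) = 9/20 m/s
check:
stop time T_s = (9/20)/4 = 0.1125 s
robot in T_r: 0.4500·0.0400 = 0.0180 m
braking distance = 0.4500²/(2·4.0000) = 0.0253 m
human closes 2.0000·0.1525 = 0.3050 m
margins: 0.0200+0.0000+0.0500 = 0.0700 m
sum ≈ 0.0180+0.0253+0.3050+0.0700 ≈ 0.4183 m = S ✓

v_R_max = 9/20 m/s = 0.4500 m/s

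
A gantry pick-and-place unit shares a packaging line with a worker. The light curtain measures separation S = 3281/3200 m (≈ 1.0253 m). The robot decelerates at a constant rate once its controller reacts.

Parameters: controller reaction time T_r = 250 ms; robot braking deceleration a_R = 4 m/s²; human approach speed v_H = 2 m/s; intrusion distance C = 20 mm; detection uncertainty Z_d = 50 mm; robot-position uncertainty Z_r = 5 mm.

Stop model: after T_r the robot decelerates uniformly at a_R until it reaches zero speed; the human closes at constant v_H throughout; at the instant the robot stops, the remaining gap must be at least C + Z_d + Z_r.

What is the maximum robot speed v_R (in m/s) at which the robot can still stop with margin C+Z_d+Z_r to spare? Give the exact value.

v_R_max = 11/20 m/s = 0.5500 m/s

collect terms ⇒ (1/8)·v_R² + (3/4)·v_R + (-1441/3200) = 0
  disc = (3/4)² − 4·(1/8)·(-1441/3200) = 5041/6400 ; √disc = 71/80
  v_R = (−(3/4) + 71/80) / (2·(1/8)) = 11/20 m/s
check:
stop time T_s = (11/20)/4 = 0.1375 s
robot in T_r: 0.5500·0.2500 = 0.1375 m
robot covers 0.5500·0.1375 − ½·4.0000·0.1375² = 0.0378 m while stopping
human over T_r+T_s: 2.0000·(0.2500+0.1375) = 0.7750 m
residual clearance needed = 0.0200+0.0500+0.0050 = 0.0750 m
sum ≈ 0.1375+0.0378+0.7750+0.0750 ≈ 1.0253 m = S ✓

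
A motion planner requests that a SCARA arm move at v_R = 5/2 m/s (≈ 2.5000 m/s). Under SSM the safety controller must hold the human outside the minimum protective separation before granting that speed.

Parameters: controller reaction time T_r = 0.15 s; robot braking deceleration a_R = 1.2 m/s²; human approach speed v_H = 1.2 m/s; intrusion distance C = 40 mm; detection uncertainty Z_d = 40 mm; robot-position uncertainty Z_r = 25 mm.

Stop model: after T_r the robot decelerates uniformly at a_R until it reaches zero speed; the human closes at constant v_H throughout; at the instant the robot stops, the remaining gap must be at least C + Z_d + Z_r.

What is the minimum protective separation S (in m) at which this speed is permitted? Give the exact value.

braking lasts T_s = (5/2)/(6/5) = 2.0833 s
robot in T_r: 2.5000·0.1500 = 0.3750 m
robot under decel: 2.5000²/(2·1.2000) = 2.6042 m
human over T_r+T_s: 1.2000·(0.1500+2.0833) = 2.6800 m
margins: 0.0400+0.0400+0.0250 = 0.1050 m
S_min ≈ 0.3750+2.6042+2.6800+0.1050  ⇒  S_min = 6917/1200 m

S_min = 6917/1200 m = 5.7642 m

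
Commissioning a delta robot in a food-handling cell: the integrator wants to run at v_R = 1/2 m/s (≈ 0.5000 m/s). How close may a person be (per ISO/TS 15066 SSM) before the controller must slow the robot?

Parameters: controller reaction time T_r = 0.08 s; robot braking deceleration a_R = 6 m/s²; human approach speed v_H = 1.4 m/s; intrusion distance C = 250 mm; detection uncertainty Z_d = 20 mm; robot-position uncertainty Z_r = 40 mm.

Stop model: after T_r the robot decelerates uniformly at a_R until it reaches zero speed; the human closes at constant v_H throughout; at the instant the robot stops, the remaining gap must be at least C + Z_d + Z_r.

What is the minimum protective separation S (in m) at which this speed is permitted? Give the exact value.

braking lasts T_s = (1/2)/6 = 0.0833 s
robot covers v_R·T_r = 0.5000·0.0800 = 0.0400 m before braking
robot covers 0.5000·0.0833 − ½·6.0000·0.0833² = 0.0208 m while stopping
human over T_r+T_s: 1.4000·(0.0800+0.0833) = 0.2287 m
margins: 0.2500+0.0200+0.0400 = 0.3100 m
S_min ≈ 0.0400+0.0208+0.2287+0.3100  ⇒  S_min = 1199/2000 m

S_min = 1199/2000 m = 0.5995 m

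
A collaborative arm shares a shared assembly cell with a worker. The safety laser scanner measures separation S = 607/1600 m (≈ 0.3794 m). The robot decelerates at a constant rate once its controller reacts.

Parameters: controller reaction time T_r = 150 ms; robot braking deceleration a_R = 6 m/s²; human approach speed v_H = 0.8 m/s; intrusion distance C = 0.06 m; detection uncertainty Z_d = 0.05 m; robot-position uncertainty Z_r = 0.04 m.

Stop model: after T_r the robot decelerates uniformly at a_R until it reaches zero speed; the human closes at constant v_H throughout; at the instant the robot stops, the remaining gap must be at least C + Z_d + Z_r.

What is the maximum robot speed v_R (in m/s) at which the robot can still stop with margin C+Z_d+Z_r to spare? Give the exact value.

quadratic (1/12)·v² + (17/60)·v + (-7/64) = 0
  disc = (17/60)² − 4·(1/12)·(-7/64) = 1681/14400 ; √disc = 41/120
  v_R = (−(17/60) + 41/120) / (2·(1/12)) = 7/20 m/s
check:
stop time T_s = (7/20)/6 = 0.0583 s
robot in T_r: 0.3500·0.1500 = 0.0525 m
robot under decel: 0.3500²/(2·6.0000) = 0.0102 m
human over T_r+T_s: 0.8000·(0.1500+0.0583) = 0.1667 m
residual clearance needed = 0.0600+0.0500+0.0400 = 0.1500 m
sum ≈ 0.0525+0.0102+0.1667+0.1500 ≈ 0.3794 m = S ✓

v_R_max = 7/20 m/s = 0.3500 m/s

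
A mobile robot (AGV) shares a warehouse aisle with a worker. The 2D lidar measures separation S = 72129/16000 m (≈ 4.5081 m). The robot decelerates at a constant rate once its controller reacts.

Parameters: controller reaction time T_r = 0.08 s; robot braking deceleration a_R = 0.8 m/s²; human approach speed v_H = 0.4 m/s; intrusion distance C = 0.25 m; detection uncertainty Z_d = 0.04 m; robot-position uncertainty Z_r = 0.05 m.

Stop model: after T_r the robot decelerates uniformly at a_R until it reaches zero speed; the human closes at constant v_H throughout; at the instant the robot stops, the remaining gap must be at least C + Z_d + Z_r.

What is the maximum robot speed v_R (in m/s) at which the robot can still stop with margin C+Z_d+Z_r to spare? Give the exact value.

quadratic (5/8)·v² + (29/50)·v + (-66177/16000) = 0
  disc = (29/50)² − 4·(5/8)·(-66177/16000) = 1708249/160000 ; √disc = 1307/400
  v_R = (−(29/50) + 1307/400) / (2·(5/8)) = 43/20 m/s
check:
T_s = v_R/a_R = (43/20)/(4/5) = 2.6875 s
robot in T_r: 2.1500·0.0800 = 0.1720 m
braking distance = 2.1500²/(2·0.8000) = 2.8891 m
human closes 0.4000·2.7675 = 1.1070 m
C+Z_d+Z_r = 0.2500+0.0400+0.0500 = 0.3400 m
sum ≈ 0.1720+2.8891+1.1070+0.3400 ≈ 4.5081 m = S ✓

v_R_max = 43/20 m/s = 2.1500 m/s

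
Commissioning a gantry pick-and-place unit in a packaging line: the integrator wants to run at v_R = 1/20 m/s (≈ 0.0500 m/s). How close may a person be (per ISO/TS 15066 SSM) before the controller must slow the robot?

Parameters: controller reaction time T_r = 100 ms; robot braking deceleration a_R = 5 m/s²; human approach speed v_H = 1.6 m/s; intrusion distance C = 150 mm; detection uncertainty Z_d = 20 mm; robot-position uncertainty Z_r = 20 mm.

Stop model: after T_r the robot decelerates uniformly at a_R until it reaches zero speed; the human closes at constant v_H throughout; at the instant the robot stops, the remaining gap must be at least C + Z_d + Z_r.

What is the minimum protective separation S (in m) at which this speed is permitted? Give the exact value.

braking lasts T_s = (1/20)/5 = 0.0100 s
reaction-phase robot travel = 0.0500·0.1000 = 0.0050 m
robot covers 0.0500·0.0100 − ½·5.0000·0.0100² = 0.0003 m while stopping
human over T_r+T_s: 1.6000·(0.1000+0.0100) = 0.1760 m
residual clearance needed = 0.1500+0.0200+0.0200 = 0.1900 m
S_min ≈ 0.0050+0.0003+0.1760+0.1900  ⇒  S_min = 297/800 m

S_min = 297/800 m = 0.3713 m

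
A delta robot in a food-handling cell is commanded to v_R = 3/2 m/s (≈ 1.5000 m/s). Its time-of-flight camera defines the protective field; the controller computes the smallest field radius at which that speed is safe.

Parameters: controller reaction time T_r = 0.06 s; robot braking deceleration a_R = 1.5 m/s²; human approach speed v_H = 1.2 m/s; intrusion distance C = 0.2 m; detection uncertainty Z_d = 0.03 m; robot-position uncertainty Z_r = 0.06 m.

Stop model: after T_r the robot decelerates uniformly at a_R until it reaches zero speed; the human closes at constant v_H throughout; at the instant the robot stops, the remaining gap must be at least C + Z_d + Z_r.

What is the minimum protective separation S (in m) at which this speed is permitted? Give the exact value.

S_min = 1201/500 m = 2.4020 m

stop time T_s = (3/2)/(3/2) = 1.0000 s
robot in T_r: 1.5000·0.0600 = 0.0900 m
braking distance = 1.5000²/(2·1.5000) = 0.7500 m
human closes 1.2000·1.0600 = 1.2720 m
margins: 0.2000+0.0300+0.0600 = 0.2900 m
S_min ≈ 0.0900+0.7500+1.2720+0.2900  ⇒  S_min = 1201/500 m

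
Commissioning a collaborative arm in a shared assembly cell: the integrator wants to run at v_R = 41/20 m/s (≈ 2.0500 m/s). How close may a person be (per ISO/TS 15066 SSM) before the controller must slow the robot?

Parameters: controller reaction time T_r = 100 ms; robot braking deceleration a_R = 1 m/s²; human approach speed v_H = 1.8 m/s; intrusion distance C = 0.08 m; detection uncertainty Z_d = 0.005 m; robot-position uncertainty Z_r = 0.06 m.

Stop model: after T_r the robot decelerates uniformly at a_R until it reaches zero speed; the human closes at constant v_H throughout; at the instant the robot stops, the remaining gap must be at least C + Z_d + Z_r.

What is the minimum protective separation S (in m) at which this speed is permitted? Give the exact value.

braking lasts T_s = (41/20)/1 = 2.0500 s
robot in T_r: 2.0500·0.1000 = 0.2050 m
braking distance = 2.0500²/(2·1.0000) = 2.1012 m
human closes 1.8000·2.1500 = 3.8700 m
C+Z_d+Z_r = 0.0800+0.0050+0.0600 = 0.1450 m
S_min ≈ 0.2050+2.1012+3.8700+0.1450  ⇒  S_min = 5057/800 m

S_min = 5057/800 m = 6.3213 m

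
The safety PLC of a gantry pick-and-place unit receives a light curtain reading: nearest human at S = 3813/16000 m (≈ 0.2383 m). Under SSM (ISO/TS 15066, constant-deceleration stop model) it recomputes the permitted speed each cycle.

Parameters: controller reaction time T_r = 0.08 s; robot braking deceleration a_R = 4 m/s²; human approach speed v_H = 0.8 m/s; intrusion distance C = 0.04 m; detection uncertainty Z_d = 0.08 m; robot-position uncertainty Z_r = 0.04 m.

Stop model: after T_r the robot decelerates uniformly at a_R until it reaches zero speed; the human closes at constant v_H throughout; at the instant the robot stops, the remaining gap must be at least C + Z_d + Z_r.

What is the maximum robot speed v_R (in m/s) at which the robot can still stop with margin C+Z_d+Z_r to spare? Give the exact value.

v_R_max = 1/20 m/s = 0.0500 m/s

quadratic (1/8)·v² + (7/25)·v + (-229/16000) = 0
  disc = (7/25)² − 4·(1/8)·(-229/16000) = 13689/160000 ; √disc = 117/400
  v_R = (−(7/25) + 117/400) / (2·(1/8)) = 1/20 m/s
check:
braking lasts T_s = (1/20)/4 = 0.0125 s
robot covers v_R·T_r = 0.0500·0.0800 = 0.0040 m before braking
robot covers 0.0500·0.0125 − ½·4.0000·0.0125² = 0.0003 m while stopping
person approaches 0.8000·(0.0800+0.0125) = 0.0740 m
margins: 0.0400+0.0800+0.0400 = 0.1600 m
sum ≈ 0.0040+0.0003+0.0740+0.1600 ≈ 0.2383 m = S ✓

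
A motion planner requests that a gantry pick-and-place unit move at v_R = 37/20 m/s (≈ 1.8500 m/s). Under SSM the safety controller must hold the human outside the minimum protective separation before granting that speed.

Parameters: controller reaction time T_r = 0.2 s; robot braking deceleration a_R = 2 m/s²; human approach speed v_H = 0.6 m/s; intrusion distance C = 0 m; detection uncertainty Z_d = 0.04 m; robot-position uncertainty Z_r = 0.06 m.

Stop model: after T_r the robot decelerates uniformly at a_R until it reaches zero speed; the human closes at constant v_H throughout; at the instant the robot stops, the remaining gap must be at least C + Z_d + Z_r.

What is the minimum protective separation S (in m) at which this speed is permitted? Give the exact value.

S_min = 3201/1600 m = 2.0006 m

stop time T_s = (37/20)/2 = 0.9250 s
robot covers v_R·T_r = 1.8500·0.2000 = 0.3700 m before braking
robot covers 1.8500·0.9250 − ½·2.0000·0.9250² = 0.8556 m while stopping
human over T_r+T_s: 0.6000·(0.2000+0.9250) = 0.6750 m
margins: 0.0000+0.0400+0.0600 = 0.1000 m
S_min ≈ 0.3700+0.8556+0.6750+0.1000  ⇒  S_min = 3201/1600 m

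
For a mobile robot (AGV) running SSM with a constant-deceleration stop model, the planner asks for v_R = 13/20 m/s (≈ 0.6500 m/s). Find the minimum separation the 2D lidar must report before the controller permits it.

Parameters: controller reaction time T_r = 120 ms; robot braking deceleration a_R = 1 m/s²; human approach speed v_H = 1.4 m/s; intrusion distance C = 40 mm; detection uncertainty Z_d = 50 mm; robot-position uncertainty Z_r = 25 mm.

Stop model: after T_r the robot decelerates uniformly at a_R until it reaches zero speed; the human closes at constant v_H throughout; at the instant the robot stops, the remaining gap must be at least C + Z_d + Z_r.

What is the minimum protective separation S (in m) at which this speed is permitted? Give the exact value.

T_s = v_R/a_R = (13/20)/1 = 0.6500 s
robot covers v_R·T_r = 0.6500·0.1200 = 0.0780 m before braking
braking distance = 0.6500²/(2·1.0000) = 0.2112 m
person approaches 1.4000·(0.1200+0.6500) = 1.0780 m
C+Z_d+Z_r = 0.0400+0.0500+0.0250 = 0.1150 m
S_min ≈ 0.0780+0.2112+1.0780+0.1150  ⇒  S_min = 5929/4000 m

S_min = 5929/4000 m = 1.4823 m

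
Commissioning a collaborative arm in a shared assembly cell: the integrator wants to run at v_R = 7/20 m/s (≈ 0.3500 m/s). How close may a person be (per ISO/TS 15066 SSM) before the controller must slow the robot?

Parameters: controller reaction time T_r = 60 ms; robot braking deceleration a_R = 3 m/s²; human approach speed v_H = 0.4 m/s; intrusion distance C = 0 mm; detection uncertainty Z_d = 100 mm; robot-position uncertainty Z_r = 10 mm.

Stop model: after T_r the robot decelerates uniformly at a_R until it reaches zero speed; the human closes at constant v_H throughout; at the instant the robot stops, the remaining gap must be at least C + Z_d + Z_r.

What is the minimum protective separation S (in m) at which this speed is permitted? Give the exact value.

stop time T_s = (7/20)/3 = 0.1167 s
reaction-phase robot travel = 0.3500·0.0600 = 0.0210 m
robot covers 0.3500·0.1167 − ½·3.0000·0.1167² = 0.0204 m while stopping
person approaches 0.4000·(0.0600+0.1167) = 0.0707 m
C+Z_d+Z_r = 0.0000+0.1000+0.0100 = 0.1100 m
S_min ≈ 0.0210+0.0204+0.0707+0.1100  ⇒  S_min = 533/2400 m

S_min = 533/2400 m = 0.2221 m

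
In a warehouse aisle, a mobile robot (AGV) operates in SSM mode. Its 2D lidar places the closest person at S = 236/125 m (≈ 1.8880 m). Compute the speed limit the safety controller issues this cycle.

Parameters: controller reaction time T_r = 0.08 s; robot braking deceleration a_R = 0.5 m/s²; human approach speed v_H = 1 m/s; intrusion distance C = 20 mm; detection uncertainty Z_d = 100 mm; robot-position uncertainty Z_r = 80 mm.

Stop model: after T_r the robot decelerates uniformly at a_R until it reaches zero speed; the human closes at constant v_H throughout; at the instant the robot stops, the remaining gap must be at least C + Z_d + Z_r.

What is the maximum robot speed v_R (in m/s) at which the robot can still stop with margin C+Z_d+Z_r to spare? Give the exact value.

v_R_max = 3/5 m/s = 0.6000 m/s

quadratic (1)·v² + (52/25)·v + (-201/125) = 0
  disc = (52/25)² − 4·(1)·(-201/125) = 6724/625 ; √disc = 82/25
  v_R = (−(52/25) + 82/25) / (2·(1)) = 3/5 m/s
check:
T_s = v_R/a_R = (3/5)/(1/2) = 1.2000 s
robot covers v_R·T_r = 0.6000·0.0800 = 0.0480 m before braking
robot under decel: 0.6000²/(2·0.5000) = 0.3600 m
human closes 1.0000·1.2800 = 1.2800 m
residual clearance needed = 0.0200+0.1000+0.0800 = 0.2000 m
sum ≈ 0.0480+0.3600+1.2800+0.2000 ≈ 1.8880 m = S ✓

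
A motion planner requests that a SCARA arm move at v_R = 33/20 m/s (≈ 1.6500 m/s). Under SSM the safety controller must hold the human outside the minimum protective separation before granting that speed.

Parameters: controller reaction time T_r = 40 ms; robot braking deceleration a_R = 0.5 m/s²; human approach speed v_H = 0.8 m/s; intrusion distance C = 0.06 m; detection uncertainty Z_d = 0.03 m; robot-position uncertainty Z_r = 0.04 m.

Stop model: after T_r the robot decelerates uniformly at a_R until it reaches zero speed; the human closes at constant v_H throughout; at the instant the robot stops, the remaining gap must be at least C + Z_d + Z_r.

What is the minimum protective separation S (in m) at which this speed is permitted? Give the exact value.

S_min = 11181/2000 m = 5.5905 m

braking lasts T_s = (33/20)/(1/2) = 3.3000 s
reaction-phase robot travel = 1.6500·0.0400 = 0.0660 m
robot covers 1.6500·3.3000 − ½·0.5000·3.3000² = 2.7225 m while stopping
human closes 0.8000·3.3400 = 2.6720 m
C+Z_d+Z_r = 0.0600+0.0300+0.0400 = 0.1300 m
S_min ≈ 0.0660+2.7225+2.6720+0.1300  ⇒  S_min = 11181/2000 m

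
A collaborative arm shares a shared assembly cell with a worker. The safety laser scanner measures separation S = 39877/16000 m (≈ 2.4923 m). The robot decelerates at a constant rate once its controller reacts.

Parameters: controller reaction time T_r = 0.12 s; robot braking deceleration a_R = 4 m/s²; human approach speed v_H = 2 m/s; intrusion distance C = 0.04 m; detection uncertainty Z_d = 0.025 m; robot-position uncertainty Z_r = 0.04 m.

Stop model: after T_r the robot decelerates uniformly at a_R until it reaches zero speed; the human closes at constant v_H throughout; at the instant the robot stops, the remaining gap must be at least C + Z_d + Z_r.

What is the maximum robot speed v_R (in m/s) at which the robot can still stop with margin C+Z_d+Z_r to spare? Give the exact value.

collect terms ⇒ (1/8)·v_R² + (31/50)·v_R + (-34357/16000) = 0
  disc = (31/50)² − 4·(1/8)·(-34357/16000) = 233289/160000 ; √disc = 483/400
  v_R = (−(31/50) + 483/400) / (2·(1/8)) = 47/20 m/s
check:
stop time T_s = (47/20)/4 = 0.5875 s
reaction-phase robot travel = 2.3500·0.1200 = 0.2820 m
robot under decel: 2.3500²/(2·4.0000) = 0.6903 m
human over T_r+T_s: 2.0000·(0.1200+0.5875) = 1.4150 m
margins: 0.0400+0.0250+0.0400 = 0.1050 m
sum ≈ 0.2820+0.6903+1.4150+0.1050 ≈ 2.4923 m = S ✓

v_R_max = 47/20 m/s = 2.3500 m/s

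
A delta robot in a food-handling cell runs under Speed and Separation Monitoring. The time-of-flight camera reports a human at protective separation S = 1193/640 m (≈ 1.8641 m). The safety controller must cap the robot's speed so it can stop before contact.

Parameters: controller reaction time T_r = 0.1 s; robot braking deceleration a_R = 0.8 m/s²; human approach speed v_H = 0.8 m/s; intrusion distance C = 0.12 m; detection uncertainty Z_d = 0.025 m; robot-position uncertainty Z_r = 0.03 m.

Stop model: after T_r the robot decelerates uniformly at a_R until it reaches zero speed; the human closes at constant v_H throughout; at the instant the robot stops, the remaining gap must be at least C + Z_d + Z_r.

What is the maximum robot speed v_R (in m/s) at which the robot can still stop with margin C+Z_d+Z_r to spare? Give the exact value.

v_R_max = 19/20 m/s = 0.9500 m/s

at the boundary: (5/8)·v² + (11/10)·v + (-5149/3200) = 0
  disc = (11/10)² − 4·(5/8)·(-5149/3200) = 33489/6400 ; √disc = 183/80
  v_R = (−(11/10) + 183/80) / (2·(5/8)) = 19/20 m/s
check:
braking lasts T_s = (19/20)/(4/5) = 1.1875 s
robot covers v_R·T_r = 0.9500·0.1000 = 0.0950 m before braking
braking distance = 0.9500²/(2·0.8000) = 0.5641 m
human over T_r+T_s: 0.8000·(0.1000+1.1875) = 1.0300 m
C+Z_d+Z_r = 0.1200+0.0250+0.0300 = 0.1750 m
sum ≈ 0.0950+0.5641+1.0300+0.1750 ≈ 1.8641 m = S ✓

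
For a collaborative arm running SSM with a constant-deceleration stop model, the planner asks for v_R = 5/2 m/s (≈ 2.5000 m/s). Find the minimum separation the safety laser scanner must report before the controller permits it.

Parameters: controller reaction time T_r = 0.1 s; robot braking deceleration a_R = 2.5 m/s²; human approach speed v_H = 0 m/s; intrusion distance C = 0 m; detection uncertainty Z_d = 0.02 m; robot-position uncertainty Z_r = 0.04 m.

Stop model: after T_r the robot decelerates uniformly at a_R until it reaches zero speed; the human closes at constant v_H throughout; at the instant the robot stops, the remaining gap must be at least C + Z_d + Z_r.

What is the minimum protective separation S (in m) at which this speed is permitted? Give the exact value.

S_min = 39/25 m = 1.5600 m

T_s = v_R/a_R = (5/2)/(5/2) = 1.0000 s
reaction-phase robot travel = 2.5000·0.1000 = 0.2500 m
robot covers 2.5000·1.0000 − ½·2.5000·1.0000² = 1.2500 m while stopping
human closes 0.0000·1.1000 = 0.0000 m
margins: 0.0000+0.0200+0.0400 = 0.0600 m
S_min ≈ 0.2500+1.2500+0.0000+0.0600  ⇒  S_min = 39/25 m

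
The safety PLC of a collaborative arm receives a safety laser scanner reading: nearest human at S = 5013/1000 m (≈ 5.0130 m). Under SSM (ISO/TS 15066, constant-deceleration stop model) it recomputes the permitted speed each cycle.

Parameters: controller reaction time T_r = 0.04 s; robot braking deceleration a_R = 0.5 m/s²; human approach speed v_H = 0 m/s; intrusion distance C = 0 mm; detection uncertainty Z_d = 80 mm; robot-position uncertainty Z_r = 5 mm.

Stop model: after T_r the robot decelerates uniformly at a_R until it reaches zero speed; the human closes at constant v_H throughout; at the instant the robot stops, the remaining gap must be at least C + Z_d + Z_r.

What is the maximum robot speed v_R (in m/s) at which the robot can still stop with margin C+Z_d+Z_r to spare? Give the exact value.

at the boundary: (1)·v² + (1/25)·v + (-616/125) = 0
  disc = (1/25)² − 4·(1)·(-616/125) = 12321/625 ; √disc = 111/25
  v_R = (−(1/25) + 111/25) / (2·(1)) = 11/5 m/s
check:
stop time T_s = (11/5)/(1/2) = 4.4000 s
reaction-phase robot travel = 2.2000·0.0400 = 0.0880 m
robot under decel: 2.2000²/(2·0.5000) = 4.8400 m
person approaches 0.0000·(0.0400+4.4000) = 0.0000 m
margins: 0.0000+0.0800+0.0050 = 0.0850 m
sum ≈ 0.0880+4.8400+0.0000+0.0850 ≈ 5.0130 m = S ✓

v_R_max = 11/5 m/s = 2.2000 m/s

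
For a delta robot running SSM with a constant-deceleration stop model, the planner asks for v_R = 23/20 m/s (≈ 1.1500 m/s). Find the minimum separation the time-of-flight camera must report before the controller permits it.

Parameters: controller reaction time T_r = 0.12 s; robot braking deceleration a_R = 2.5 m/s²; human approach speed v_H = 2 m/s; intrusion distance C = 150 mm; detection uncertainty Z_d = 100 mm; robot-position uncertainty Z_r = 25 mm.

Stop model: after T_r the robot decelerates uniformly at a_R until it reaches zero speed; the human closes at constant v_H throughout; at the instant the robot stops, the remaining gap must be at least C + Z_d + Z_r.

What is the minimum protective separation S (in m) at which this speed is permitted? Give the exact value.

S_min = 147/80 m = 1.8375 m

braking lasts T_s = (23/20)/(5/2) = 0.4600 s
robot covers v_R·T_r = 1.1500·0.1200 = 0.1380 m before braking
robot covers 1.1500·0.4600 − ½·2.5000·0.4600² = 0.2645 m while stopping
person approaches 2.0000·(0.1200+0.4600) = 1.1600 m
margins: 0.1500+0.1000+0.0250 = 0.2750 m
S_min ≈ 0.1380+0.2645+1.1600+0.2750  ⇒  S_min = 147/80 m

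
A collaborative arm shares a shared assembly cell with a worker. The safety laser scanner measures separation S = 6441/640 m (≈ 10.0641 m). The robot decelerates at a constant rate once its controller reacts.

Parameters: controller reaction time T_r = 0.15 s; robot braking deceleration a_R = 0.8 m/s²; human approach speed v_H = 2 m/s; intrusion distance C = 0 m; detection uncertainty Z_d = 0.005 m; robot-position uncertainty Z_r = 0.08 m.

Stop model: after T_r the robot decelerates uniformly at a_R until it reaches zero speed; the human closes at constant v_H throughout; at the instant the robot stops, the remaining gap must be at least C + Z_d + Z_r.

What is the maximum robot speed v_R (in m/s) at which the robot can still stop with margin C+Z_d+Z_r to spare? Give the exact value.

at the boundary: (5/8)·v² + (53/20)·v + (-30973/3200) = 0
  disc = (53/20)² − 4·(5/8)·(-30973/3200) = 199809/6400 ; √disc = 447/80
  v_R = (−(53/20) + 447/80) / (2·(5/8)) = 47/20 m/s
check:
stop time T_s = (47/20)/(4/5) = 2.9375 s
reaction-phase robot travel = 2.3500·0.1500 = 0.3525 m
robot under decel: 2.3500²/(2·0.8000) = 3.4516 m
human closes 2.0000·3.0875 = 6.1750 m
margins: 0.0000+0.0050+0.0800 = 0.0850 m
sum ≈ 0.3525+3.4516+6.1750+0.0850 ≈ 10.0641 m = S ✓

v_R_max = 47/20 m/s = 2.3500 m/s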